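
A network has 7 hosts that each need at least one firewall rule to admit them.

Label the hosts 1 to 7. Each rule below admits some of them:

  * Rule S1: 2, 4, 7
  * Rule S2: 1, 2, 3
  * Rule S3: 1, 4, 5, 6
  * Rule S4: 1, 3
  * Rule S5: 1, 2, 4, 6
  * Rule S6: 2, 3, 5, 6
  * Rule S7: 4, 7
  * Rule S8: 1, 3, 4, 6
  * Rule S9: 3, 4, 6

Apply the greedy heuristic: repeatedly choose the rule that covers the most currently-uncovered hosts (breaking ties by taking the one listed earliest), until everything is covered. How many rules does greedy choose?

Greedy: pick S3 (covers 4 new) → pick S1 (covers 2 new) → pick S2 (covers 1 new). Total picks: 3.

3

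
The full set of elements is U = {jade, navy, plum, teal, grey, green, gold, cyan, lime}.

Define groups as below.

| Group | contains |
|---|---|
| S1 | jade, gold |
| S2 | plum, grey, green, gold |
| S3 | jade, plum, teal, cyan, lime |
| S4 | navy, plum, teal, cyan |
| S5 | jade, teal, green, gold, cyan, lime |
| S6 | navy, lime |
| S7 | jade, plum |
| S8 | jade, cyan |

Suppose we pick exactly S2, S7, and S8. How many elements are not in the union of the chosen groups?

Union of S2, S7, S8 = {jade, plum, grey, green, gold, cyan}.
Not covered: navy, teal, lime — 3 elements.

3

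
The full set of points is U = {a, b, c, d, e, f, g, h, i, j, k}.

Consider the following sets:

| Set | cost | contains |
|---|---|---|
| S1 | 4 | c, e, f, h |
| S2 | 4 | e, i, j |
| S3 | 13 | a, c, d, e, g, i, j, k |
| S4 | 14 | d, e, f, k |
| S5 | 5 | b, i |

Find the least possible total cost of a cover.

22

S1, S3, S5 together cover every point (S1 ∪ S3 ∪ S5 = {a, b, c, d, e, f, g, h, i, j, k}); total cost 4 + 13 + 5 = 22.
The greedy pick S1, S2, S3, S5 costs 26; no covering selection beats 22.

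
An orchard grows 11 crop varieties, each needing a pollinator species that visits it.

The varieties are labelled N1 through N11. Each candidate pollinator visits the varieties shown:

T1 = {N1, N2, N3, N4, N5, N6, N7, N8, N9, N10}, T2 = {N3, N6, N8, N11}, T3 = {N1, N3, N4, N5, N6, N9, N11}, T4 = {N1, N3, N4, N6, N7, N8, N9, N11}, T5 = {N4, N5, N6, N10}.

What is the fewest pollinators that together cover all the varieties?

2

T1 and T4 together: T1 ∪ T4 = {N1, N2, N3, N4, N5, N6, N7, N8, N9, N10, N11} — every variety is covered.
No single pollinator has all 11 varieties (the largest, T1, has 10), so 2 is optimal.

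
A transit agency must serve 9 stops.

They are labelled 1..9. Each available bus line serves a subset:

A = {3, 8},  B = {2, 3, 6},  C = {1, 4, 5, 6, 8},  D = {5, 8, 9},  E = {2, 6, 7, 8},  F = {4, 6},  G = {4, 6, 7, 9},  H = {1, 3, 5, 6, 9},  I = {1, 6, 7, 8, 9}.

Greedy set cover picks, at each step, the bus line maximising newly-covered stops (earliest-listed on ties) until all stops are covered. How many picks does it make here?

Greedy: pick C (covers 5 new) → pick B (covers 2 new) → pick G (covers 2 new). Total picks: 3.

3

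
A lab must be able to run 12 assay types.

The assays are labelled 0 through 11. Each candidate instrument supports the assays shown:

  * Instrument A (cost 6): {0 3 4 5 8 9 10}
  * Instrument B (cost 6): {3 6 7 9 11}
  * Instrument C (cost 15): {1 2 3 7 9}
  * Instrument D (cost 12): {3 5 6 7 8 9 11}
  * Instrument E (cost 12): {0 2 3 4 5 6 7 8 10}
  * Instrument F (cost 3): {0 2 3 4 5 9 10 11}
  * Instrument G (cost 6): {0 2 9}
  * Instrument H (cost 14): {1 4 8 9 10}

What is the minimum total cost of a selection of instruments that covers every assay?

B, F, H together cover every assay (B ∪ F ∪ H = {0, 1, 2, 3, 4, 5, 6, 7, 8, 9, 10, 11}); total cost 6 + 3 + 14 = 23.
The greedy pick F, B, A, H costs 29; no covering selection beats 23.

23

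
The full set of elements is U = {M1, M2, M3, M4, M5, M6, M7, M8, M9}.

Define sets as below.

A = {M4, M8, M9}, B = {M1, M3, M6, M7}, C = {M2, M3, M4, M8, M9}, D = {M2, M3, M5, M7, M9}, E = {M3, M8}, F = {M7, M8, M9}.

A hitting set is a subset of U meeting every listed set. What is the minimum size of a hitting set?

Take H = {M3, M9}. Each listed set contains at least one of these, so H is a hitting set of size 2.
The sets A, B are pairwise disjoint, so any hitting set needs a separate element for each — at least 2. Hence 2 is optimal.

2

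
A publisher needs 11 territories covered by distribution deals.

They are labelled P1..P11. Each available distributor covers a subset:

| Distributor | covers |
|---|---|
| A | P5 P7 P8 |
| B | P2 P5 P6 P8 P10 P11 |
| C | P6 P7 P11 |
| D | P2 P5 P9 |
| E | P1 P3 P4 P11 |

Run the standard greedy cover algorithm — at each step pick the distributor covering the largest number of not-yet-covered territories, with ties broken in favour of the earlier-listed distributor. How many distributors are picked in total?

Greedy: pick B (covers 6 new) → pick E (covers 3 new) → pick A (covers 1 new) → pick D (covers 1 new). Total picks: 4.

4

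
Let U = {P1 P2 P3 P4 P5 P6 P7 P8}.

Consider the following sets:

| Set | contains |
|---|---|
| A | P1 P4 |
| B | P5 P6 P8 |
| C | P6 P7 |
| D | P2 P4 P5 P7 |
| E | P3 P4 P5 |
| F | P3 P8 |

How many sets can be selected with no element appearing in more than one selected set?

3

A, C, F are pairwise disjoint (A={P1,P4}; C={P6,P7}; F={P3,P8}).
Every remaining set overlaps one of these, and no 4 of the listed sets are pairwise disjoint, so 3 is the maximum.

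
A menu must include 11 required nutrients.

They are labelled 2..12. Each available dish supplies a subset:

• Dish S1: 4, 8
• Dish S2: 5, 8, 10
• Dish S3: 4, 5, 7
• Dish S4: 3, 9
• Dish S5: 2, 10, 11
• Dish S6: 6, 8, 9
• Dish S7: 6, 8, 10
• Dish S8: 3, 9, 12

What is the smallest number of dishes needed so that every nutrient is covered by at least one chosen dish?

4

Take {S3, S5, S7, S8}. Their union is {2, 3, 4, 5, 6, 7, 8, 9, 10, 11, 12}, which is all 11 nutrients.
Each dish has at most 3 nutrients, and 3·3 = 9 < 11 — so at least 4 dishes are needed, and 4 is optimal.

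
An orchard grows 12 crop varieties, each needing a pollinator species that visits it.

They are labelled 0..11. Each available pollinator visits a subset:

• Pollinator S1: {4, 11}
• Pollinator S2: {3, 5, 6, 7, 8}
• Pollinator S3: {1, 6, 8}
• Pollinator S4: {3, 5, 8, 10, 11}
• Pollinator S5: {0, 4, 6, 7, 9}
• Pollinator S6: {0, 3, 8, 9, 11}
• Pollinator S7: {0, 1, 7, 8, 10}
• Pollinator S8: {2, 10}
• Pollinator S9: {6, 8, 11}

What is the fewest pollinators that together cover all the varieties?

4

Take {S3, S4, S5, S8}. Their union is {0, 1, 2, 3, 4, 5, 6, 7, 8, 9, 10, 11}, which is all 12 varieties.
No 3 of the 9 pollinators cover everything (all 84 combinations miss at least one variety), so 4 is optimal.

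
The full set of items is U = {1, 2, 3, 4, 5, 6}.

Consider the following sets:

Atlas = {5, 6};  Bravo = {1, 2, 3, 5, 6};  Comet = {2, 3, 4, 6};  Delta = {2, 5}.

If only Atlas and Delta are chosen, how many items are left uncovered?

3

Union of Atlas, Delta = {2, 5, 6}.
Not covered: 1, 3, 4 — 3 items.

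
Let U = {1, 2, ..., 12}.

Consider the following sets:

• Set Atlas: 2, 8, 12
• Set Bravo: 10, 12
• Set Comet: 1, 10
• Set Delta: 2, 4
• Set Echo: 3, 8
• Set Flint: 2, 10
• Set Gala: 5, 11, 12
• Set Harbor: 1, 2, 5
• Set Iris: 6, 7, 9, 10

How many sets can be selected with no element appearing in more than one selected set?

4

Delta, Echo, Gala, Iris are pairwise disjoint (Delta={2,4}; Echo={3,8}; Gala={5,11,12}; Iris={6,7,9,10}).
Every remaining set overlaps one of these, and no 5 of the listed sets are pairwise disjoint, so 4 is the maximum.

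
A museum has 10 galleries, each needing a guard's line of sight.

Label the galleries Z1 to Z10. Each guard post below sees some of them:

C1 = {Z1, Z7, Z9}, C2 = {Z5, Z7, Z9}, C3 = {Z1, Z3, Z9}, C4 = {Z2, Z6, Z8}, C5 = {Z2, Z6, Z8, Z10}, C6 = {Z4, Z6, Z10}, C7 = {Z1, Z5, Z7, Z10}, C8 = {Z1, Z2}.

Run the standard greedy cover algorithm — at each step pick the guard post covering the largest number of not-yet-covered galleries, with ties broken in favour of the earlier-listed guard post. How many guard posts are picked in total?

5

Greedy: pick C5 (covers 4 new) → pick C1 (covers 3 new) → pick C2 (covers 1 new) → pick C3 (covers 1 new) → pick C6 (covers 1 new). Total picks: 5.
(The true minimum cover uses only 4 guard posts, so greedy is not optimal here.)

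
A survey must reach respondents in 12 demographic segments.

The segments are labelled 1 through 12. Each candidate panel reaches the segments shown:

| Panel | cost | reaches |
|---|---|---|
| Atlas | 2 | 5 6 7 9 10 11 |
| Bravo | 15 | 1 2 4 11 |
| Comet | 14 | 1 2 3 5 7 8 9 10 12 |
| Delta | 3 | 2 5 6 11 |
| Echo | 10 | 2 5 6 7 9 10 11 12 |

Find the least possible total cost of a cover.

Atlas, Bravo, Comet together cover every segment (Atlas ∪ Bravo ∪ Comet = {1, 2, 3, 4, 5, 6, 7, 8, 9, 10, 11, 12}); total cost 2 + 15 + 14 = 31.
No covering selection has total cost below 31.

31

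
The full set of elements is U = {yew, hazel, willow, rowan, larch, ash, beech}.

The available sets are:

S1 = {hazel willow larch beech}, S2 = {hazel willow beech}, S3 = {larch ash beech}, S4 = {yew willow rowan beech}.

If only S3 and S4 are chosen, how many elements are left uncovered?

Union of S3, S4 = {yew, willow, rowan, larch, ash, beech}.
Not covered: hazel — 1 element.

1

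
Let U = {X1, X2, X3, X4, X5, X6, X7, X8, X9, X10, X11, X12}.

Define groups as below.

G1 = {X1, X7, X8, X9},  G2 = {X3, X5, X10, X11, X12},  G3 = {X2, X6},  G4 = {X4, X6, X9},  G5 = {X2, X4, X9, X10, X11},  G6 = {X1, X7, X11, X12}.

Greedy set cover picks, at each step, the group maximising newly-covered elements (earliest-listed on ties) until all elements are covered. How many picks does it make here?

4

Greedy: pick G2 (covers 5 new) → pick G1 (covers 4 new) → pick G3 (covers 2 new) → pick G4 (covers 1 new). Total picks: 4.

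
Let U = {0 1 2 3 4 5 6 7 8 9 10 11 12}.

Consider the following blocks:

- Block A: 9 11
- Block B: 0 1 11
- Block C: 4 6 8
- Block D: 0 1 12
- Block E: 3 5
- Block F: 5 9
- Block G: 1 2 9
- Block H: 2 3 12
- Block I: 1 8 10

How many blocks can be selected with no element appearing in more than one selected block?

B, C, F, H are pairwise disjoint (B={0,1,11}; C={4,6,8}; F={5,9}; H={2,3,12}).
Every remaining block overlaps one of these, and no 5 of the listed blocks are pairwise disjoint, so 4 is the maximum.

4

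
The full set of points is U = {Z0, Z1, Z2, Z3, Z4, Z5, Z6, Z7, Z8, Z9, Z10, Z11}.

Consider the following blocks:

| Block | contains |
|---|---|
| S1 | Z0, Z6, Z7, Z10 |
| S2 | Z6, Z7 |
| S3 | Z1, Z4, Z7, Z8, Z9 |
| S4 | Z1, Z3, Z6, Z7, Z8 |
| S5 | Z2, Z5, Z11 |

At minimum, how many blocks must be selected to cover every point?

S1 and S3 and S4 and S5 together: S1 ∪ S3 ∪ S4 ∪ S5 = {Z0, Z1, Z2, Z3, Z4, Z5, Z6, Z7, Z8, Z9, Z10, Z11} — every point is covered.
Only S4 contains Z3, so S4 is forced; the remaining 7 points need at least 3 more blocks (each remaining block adds at most 3) — so at least 4 blocks are needed, and 4 is optimal.

4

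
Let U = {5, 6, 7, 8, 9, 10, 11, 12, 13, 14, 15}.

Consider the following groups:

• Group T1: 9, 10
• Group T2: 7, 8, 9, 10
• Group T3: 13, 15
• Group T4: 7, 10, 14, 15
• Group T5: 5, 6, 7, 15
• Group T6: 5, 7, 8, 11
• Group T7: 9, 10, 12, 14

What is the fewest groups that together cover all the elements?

T3, T5, T6, and T7 cover everything between them: the union {5, 6, 7, 8, 9, 10, 11, 12, 13, 14, 15} is all of U.
Only T3 contains 13, so T3 is forced; the remaining 9 elements need at least 3 more groups (each remaining group adds at most 4) — so at least 4 groups are needed, and 4 is optimal.

4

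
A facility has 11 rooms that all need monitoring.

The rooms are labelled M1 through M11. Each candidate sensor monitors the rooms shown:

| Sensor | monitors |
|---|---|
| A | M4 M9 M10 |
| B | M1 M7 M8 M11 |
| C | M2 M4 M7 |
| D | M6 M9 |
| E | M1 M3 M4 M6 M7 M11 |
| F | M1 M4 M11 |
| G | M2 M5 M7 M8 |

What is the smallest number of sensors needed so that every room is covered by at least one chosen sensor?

3

A and E and G together: A ∪ E ∪ G = {M1, M2, M3, M4, M5, M6, M7, M8, M9, M10, M11} — every room is covered.
Only E contains M3, so E is forced; the remaining 5 rooms need at least 2 more sensors (each remaining sensor adds at most 3) — so at least 3 sensors are needed, and 3 is optimal.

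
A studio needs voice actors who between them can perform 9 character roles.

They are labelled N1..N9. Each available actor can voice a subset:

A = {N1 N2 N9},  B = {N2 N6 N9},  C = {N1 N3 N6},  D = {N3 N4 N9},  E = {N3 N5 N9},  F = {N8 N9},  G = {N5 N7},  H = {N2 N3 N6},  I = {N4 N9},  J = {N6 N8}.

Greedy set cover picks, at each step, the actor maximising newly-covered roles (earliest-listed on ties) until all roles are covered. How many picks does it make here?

Greedy: pick A (covers 3 new) → pick C (covers 2 new) → pick G (covers 2 new) → pick D (covers 1 new) → pick F (covers 1 new). Total picks: 5.
(The true minimum cover uses only 4 actors, so greedy is not optimal here.)

5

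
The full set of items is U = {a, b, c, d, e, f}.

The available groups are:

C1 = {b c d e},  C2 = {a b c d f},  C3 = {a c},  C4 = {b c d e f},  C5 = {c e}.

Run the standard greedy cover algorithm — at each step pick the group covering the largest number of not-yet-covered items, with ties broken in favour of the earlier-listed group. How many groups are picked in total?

2

Greedy: pick C2 (covers 5 new) → pick C1 (covers 1 new). Total picks: 2.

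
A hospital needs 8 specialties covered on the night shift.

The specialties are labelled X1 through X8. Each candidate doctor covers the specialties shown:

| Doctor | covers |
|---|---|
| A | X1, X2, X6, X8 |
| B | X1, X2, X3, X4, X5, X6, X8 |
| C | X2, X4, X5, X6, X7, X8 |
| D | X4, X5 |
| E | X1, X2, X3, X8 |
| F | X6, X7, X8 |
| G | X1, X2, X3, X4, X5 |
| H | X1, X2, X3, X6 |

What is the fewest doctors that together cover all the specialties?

2

Take {F, G}. Their union is {X1, X2, X3, X4, X5, X6, X7, X8}, which is all 8 specialties.
No single doctor has all 8 specialties (the largest, B, has 7), so 2 is optimal.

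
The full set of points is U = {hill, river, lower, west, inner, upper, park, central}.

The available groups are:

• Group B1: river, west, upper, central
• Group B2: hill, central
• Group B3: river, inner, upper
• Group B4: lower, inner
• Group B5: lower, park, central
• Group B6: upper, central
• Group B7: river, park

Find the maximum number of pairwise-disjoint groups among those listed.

B2, B4, B7 are pairwise disjoint (B2={hill,central}; B4={lower,inner}; B7={river,park}).
Every remaining group overlaps one of these, and no 4 of the listed groups are pairwise disjoint, so 3 is the maximum.

3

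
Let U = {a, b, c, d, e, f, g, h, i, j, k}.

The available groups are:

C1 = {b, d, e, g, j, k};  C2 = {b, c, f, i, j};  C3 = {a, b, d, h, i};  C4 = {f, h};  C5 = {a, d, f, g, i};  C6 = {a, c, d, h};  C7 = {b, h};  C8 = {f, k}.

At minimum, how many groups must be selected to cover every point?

3

C1 and C2 and C3 together: C1 ∪ C2 ∪ C3 = {a, b, c, d, e, f, g, h, i, j, k} — every point is covered.
Only C1 contains e, so C1 is forced; the remaining 5 points need at least 2 more groups (each remaining group adds at most 3) — so at least 3 groups are needed, and 3 is optimal.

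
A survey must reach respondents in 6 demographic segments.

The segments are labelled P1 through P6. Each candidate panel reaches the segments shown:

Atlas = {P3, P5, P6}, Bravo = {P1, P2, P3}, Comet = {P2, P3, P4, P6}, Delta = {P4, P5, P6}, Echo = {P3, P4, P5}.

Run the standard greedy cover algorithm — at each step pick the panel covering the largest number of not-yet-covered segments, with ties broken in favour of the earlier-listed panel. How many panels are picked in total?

3

Greedy: pick Comet (covers 4 new) → pick Atlas (covers 1 new) → pick Bravo (covers 1 new). Total picks: 3.
(The true minimum cover uses only 2 panels, so greedy is not optimal here.)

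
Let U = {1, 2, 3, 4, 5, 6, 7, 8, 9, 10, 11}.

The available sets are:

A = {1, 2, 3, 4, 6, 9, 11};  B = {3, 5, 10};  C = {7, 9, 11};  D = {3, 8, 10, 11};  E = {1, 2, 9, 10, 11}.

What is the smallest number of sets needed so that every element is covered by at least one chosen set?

4

A and B and C and D together: A ∪ B ∪ C ∪ D = {1, 2, 3, 4, 5, 6, 7, 8, 9, 10, 11} — every element is covered.
No 3 of the 5 sets cover everything (all 10 combinations miss at least one element), so 4 is optimal.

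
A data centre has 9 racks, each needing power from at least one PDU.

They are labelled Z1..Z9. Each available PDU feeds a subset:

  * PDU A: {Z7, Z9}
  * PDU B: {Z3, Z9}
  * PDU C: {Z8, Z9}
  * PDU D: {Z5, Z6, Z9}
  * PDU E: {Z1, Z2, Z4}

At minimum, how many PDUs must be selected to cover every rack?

Take {A, B, C, D, E}. Their union is {Z1, Z2, Z3, Z4, Z5, Z6, Z7, Z8, Z9}, which is all 9 racks.
No 4 of the 5 PDUs cover everything (all 5 combinations miss at least one rack), so 5 is optimal.

5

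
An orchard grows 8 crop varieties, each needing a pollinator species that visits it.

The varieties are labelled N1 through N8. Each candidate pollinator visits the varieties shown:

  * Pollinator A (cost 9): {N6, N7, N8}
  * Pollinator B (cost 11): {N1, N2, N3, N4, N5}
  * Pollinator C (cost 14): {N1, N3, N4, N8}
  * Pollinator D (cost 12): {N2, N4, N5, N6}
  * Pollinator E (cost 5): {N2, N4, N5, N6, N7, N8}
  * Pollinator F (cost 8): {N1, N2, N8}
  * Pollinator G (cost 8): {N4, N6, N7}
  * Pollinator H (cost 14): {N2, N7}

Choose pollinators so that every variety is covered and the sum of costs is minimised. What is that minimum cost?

16

B, E together cover every variety (B ∪ E = {N1, N2, N3, N4, N5, N6, N7, N8}); total cost 11 + 5 = 16.
No covering selection has total cost below 16.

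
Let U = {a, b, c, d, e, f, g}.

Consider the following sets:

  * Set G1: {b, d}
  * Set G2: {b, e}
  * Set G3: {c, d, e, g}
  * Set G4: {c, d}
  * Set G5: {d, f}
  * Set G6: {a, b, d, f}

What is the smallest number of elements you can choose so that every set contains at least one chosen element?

2

Take H = {b, d}. Each listed set contains at least one of these, so H is a hitting set of size 2.
The sets G2, G5 are pairwise disjoint, so any hitting set needs a separate element for each — at least 2. Hence 2 is optimal.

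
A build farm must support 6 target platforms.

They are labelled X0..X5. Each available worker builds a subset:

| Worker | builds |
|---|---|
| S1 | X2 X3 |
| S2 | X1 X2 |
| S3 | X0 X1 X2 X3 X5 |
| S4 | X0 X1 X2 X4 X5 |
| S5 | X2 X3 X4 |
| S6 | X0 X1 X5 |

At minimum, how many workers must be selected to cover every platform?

S3 and S5 together: S3 ∪ S5 = {X0, X1, X2, X3, X4, X5} — every platform is covered.
No single worker has all 6 platforms (the largest, S3, has 5), so 2 is optimal.

2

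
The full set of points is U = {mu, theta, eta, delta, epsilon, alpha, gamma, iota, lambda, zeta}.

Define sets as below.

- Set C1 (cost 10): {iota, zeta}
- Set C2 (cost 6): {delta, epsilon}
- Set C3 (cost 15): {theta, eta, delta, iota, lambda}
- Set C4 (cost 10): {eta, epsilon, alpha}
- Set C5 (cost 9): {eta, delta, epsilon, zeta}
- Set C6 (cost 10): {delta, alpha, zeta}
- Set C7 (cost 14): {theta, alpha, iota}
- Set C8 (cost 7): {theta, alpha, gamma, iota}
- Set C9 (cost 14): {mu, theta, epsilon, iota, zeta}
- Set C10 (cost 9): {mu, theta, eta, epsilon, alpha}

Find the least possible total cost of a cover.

C3, C8, C9 together cover every point (C3 ∪ C8 ∪ C9 = {mu, theta, eta, delta, epsilon, alpha, gamma, iota, lambda, zeta}); total cost 15 + 7 + 14 = 36.
The greedy pick C8, C5, C10, C3 costs 40; no covering selection beats 36.

36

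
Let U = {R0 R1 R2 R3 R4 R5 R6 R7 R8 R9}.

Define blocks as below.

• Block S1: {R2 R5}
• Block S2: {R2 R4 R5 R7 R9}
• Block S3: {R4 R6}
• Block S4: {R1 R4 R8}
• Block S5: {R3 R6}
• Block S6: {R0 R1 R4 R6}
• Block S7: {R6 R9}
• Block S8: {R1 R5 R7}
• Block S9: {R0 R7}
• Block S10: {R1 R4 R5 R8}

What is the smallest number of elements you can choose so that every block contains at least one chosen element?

H = {R2, R4, R6, R7} meets every block (each contains at least one member of H), and |H| = 4.
The blocks S1, S4, S5, S9 are pairwise disjoint, so any hitting set needs a separate element for each — at least 4. Hence 4 is optimal.

4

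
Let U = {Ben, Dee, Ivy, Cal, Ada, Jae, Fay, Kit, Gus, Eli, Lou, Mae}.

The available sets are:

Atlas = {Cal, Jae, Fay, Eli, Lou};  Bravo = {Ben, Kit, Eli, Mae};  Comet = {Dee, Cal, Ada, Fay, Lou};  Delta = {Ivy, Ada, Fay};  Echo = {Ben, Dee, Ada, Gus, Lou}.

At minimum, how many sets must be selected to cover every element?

Atlas and Bravo and Delta and Echo together: Atlas ∪ Bravo ∪ Delta ∪ Echo = {Ben, Dee, Ivy, Cal, Ada, Jae, Fay, Kit, Gus, Eli, Lou, Mae} — every element is covered.
Only Delta contains Ivy, so Delta is forced; the remaining 9 elements need at least 3 more sets (each remaining set adds at most 4) — so at least 4 sets are needed, and 4 is optimal.

4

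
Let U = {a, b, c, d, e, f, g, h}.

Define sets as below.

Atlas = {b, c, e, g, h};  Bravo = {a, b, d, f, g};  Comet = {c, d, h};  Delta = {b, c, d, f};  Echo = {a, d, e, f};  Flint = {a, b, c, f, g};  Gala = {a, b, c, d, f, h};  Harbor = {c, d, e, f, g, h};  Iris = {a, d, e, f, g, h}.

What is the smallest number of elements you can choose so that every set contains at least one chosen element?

2

T = {c, d} meets every set (each contains at least one member of T), and |T| = 2.
No single element lies in every set, so at least 2 are needed and 2 is optimal.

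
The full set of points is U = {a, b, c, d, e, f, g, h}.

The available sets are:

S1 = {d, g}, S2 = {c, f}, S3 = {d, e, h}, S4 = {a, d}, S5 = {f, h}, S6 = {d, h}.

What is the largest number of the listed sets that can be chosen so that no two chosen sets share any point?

S2, S3 are pairwise disjoint (S2={c,f}; S3={d,e,h}).
Every remaining set overlaps one of these, and no 3 of the listed sets are pairwise disjoint, so 2 is the maximum.

2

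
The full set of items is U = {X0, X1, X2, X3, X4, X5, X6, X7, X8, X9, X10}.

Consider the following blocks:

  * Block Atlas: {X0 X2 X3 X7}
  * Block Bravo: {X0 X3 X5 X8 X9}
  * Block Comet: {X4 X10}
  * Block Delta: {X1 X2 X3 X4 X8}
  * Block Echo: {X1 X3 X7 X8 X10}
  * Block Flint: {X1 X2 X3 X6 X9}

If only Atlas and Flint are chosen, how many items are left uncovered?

4

Union of Atlas, Flint = {X0, X1, X2, X3, X6, X7, X9}.
Not covered: X4, X5, X8, X10 — 4 items.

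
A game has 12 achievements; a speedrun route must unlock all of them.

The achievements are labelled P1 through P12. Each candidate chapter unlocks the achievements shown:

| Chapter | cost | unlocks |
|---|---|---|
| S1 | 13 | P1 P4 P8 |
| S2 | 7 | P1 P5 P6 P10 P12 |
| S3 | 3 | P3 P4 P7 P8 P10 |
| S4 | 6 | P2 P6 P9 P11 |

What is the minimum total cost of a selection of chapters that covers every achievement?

16

S2, S3, S4 together cover every achievement (S2 ∪ S3 ∪ S4 = {P1, P2, P3, P4, P5, P6, P7, P8, P9, P10, P11, P12}); total cost 7 + 3 + 6 = 16.
No covering selection has total cost below 16.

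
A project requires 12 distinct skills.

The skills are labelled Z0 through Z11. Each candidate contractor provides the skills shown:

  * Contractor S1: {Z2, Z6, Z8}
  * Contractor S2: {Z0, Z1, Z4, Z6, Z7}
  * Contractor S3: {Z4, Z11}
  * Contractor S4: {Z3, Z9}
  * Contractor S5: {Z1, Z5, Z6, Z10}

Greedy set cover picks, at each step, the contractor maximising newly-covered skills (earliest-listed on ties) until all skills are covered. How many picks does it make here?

5

Greedy: pick S2 (covers 5 new) → pick S1 (covers 2 new) → pick S4 (covers 2 new) → pick S5 (covers 2 new) → pick S3 (covers 1 new). Total picks: 5.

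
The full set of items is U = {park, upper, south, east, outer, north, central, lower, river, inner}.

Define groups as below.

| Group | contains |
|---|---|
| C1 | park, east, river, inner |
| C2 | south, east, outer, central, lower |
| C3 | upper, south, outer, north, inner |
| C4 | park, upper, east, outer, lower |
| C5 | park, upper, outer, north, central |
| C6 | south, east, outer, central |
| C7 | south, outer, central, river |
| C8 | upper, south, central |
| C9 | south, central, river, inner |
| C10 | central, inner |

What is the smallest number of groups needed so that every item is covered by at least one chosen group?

C1, C2, and C5 cover everything between them: the union {park, upper, south, east, outer, north, central, lower, river, inner} is all of U.
No 2 of the 10 groups cover everything (all 45 combinations miss at least one item), so 3 is optimal.

3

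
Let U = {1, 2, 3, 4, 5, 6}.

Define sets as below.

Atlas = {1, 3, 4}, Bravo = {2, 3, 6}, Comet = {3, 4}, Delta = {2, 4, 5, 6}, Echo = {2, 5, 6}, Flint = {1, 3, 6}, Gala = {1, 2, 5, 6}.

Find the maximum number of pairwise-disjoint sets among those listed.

Comet, Gala are pairwise disjoint (Comet={3,4}; Gala={1,2,5,6}).
Every remaining set overlaps one of these, and no 3 of the listed sets are pairwise disjoint, so 2 is the maximum.

2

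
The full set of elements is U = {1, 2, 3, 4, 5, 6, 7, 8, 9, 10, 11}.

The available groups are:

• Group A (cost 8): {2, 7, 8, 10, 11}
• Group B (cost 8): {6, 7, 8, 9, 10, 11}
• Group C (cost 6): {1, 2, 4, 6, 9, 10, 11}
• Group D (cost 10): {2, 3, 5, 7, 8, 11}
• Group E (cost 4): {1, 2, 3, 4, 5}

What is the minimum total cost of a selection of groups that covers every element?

B, E together cover every element (B ∪ E = {1, 2, 3, 4, 5, 6, 7, 8, 9, 10, 11}); total cost 8 + 4 = 12.
No covering selection has total cost below 12.

12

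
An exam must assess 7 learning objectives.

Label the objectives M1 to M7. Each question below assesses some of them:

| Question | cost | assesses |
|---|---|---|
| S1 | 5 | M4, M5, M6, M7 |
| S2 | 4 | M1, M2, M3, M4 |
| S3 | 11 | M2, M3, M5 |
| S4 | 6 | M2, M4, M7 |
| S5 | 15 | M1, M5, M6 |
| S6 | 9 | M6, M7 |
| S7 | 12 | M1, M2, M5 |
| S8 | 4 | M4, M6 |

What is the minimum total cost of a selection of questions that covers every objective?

S1, S2 together cover every objective (S1 ∪ S2 = {M1, M2, M3, M4, M5, M6, M7}); total cost 5 + 4 = 9.
No covering selection has total cost below 9.

9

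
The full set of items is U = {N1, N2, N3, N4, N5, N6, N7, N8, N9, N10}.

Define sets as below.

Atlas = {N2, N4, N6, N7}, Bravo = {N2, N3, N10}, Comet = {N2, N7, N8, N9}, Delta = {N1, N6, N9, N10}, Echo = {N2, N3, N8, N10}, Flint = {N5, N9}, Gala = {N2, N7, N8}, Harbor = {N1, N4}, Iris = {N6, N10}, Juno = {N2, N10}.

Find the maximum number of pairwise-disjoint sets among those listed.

Flint, Gala, Harbor, Iris are pairwise disjoint (Flint={N5,N9}; Gala={N2,N7,N8}; Harbor={N1,N4}; Iris={N6,N10}).
Every remaining set overlaps one of these, and no 5 of the listed sets are pairwise disjoint, so 4 is the maximum.

4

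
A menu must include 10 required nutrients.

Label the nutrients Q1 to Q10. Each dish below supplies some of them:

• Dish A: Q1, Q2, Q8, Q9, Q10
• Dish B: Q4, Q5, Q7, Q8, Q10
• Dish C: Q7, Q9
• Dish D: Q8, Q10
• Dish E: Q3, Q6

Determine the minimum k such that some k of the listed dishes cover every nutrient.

A and B and E together: A ∪ B ∪ E = {Q1, Q2, Q3, Q4, Q5, Q6, Q7, Q8, Q9, Q10} — every nutrient is covered.
Only A contains Q1, so A is forced; the remaining 5 nutrients need at least 2 more dishes (each remaining dish adds at most 3) — so at least 3 dishes are needed, and 3 is optimal.

3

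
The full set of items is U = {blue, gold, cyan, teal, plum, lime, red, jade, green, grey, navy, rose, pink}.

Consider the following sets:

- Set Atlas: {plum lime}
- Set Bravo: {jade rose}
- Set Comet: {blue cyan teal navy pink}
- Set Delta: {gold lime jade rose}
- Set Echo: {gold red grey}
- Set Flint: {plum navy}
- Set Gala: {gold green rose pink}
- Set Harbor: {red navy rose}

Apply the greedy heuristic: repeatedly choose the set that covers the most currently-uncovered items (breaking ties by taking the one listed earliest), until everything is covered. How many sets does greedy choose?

Greedy: pick Comet (covers 5 new) → pick Delta (covers 4 new) → pick Echo (covers 2 new) → pick Atlas (covers 1 new) → pick Gala (covers 1 new). Total picks: 5.

5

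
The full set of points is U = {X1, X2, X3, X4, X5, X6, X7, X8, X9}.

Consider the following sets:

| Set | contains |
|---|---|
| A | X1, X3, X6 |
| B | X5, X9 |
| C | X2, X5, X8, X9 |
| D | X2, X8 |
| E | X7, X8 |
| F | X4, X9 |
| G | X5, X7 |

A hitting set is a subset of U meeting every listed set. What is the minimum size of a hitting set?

The 4 points {X3, X7, X8, X9} hit every set.
The sets A, D, F, G are pairwise disjoint, so any hitting set needs a separate point for each — at least 4. Hence 4 is optimal.

4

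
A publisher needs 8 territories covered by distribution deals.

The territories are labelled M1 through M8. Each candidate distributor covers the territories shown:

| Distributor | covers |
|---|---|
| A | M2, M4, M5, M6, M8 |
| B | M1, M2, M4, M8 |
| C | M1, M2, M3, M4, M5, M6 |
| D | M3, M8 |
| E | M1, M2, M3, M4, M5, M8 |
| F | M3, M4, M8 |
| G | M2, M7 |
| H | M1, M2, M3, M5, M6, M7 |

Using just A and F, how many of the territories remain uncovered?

Union of A, F = {M2, M3, M4, M5, M6, M8}.
Not covered: M1, M7 — 2 territories.

2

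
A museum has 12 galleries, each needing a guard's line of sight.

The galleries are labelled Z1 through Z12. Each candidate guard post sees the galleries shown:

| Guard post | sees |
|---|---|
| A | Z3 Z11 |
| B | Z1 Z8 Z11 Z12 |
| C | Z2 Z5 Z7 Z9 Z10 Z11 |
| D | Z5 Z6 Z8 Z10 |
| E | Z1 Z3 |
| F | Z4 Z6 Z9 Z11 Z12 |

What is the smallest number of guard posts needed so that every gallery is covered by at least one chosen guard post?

Take {C, D, E, F}. Their union is {Z1, Z2, Z3, Z4, Z5, Z6, Z7, Z8, Z9, Z10, Z11, Z12}, which is all 12 galleries.
No 3 of the 6 guard posts cover everything (all 20 combinations miss at least one gallery), so 4 is optimal.

4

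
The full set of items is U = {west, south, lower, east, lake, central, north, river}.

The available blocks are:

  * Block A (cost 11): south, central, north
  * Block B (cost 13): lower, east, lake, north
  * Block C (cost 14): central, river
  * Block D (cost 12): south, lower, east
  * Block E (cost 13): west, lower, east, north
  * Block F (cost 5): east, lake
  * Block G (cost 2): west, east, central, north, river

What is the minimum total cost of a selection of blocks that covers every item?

19

D, F, G together cover every item (D ∪ F ∪ G = {west, south, lower, east, lake, central, north, river}); total cost 12 + 5 + 2 = 19.
No covering selection has total cost below 19.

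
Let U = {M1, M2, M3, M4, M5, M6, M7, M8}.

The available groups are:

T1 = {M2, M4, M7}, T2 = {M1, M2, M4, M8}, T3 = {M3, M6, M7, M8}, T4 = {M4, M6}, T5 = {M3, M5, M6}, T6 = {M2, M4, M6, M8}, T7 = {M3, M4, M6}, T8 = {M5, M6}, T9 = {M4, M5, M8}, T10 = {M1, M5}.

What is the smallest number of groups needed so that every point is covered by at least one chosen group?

3

T2 and T3 and T9 together: T2 ∪ T3 ∪ T9 = {M1, M2, M3, M4, M5, M6, M7, M8} — every point is covered.
No 2 of the 10 groups cover everything (all 45 combinations miss at least one point), so 3 is optimal.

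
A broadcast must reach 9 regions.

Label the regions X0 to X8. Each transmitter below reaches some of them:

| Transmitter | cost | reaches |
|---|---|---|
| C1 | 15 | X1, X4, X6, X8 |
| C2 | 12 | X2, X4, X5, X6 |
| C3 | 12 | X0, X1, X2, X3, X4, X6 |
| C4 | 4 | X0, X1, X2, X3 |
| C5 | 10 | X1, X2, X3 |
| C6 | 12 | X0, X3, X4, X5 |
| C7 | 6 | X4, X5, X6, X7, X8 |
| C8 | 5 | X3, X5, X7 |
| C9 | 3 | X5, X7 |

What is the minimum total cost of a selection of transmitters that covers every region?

C4, C7 together cover every region (C4 ∪ C7 = {X0, X1, X2, X3, X4, X5, X6, X7, X8}); total cost 4 + 6 = 10.
No covering selection has total cost below 10.

10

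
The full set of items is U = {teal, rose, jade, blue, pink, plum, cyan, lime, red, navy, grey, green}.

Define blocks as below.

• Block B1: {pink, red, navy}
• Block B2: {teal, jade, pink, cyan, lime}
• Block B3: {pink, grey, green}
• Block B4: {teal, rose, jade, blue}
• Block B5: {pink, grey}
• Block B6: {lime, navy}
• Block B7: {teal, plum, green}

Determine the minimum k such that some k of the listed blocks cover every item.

5

B1, B2, B4, B5, and B7 cover everything between them: the union {teal, rose, jade, blue, pink, plum, cyan, lime, red, navy, grey, green} is all of U.
Only B2 contains cyan, so B2 is forced; the remaining 7 items need at least 4 more blocks (each remaining block adds at most 2) — so at least 5 blocks are needed, and 5 is optimal.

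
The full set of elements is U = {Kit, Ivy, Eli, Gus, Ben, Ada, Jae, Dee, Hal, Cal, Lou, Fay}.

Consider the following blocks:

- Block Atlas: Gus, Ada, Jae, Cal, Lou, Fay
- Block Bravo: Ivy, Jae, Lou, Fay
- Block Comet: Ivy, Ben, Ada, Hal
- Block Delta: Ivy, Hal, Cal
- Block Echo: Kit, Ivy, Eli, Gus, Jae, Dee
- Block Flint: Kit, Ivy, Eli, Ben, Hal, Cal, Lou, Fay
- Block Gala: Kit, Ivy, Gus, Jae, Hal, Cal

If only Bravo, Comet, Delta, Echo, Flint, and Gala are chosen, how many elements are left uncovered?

0

Union of Bravo, Comet, Delta, Echo, Flint, Gala = {Kit, Ivy, Eli, Gus, Ben, Ada, Jae, Dee, Hal, Cal, Lou, Fay} — that's every element, so 0 are uncovered.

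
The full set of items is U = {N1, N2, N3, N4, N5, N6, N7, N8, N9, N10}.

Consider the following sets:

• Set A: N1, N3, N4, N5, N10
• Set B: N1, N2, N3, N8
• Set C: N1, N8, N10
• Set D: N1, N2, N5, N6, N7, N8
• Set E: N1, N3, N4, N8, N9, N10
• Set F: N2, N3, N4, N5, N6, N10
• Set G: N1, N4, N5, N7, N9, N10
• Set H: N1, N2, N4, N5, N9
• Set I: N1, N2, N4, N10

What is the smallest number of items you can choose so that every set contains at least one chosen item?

2

The 2 items {N1, N6} hit every set.
No single item lies in every set, so at least 2 are needed and 2 is optimal.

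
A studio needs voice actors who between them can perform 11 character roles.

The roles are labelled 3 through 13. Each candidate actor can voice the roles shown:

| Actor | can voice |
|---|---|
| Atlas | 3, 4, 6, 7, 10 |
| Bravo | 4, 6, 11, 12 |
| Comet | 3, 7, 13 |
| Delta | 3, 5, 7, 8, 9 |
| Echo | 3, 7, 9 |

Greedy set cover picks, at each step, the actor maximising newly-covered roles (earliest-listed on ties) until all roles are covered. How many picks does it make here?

4

Greedy: pick Atlas (covers 5 new) → pick Delta (covers 3 new) → pick Bravo (covers 2 new) → pick Comet (covers 1 new). Total picks: 4.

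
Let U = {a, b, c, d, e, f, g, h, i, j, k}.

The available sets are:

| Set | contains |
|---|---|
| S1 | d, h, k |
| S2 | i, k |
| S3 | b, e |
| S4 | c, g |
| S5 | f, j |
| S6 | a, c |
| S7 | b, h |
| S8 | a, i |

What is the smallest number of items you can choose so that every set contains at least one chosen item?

The 5 items {b, c, d, i, j} hit every set.
The sets S1, S3, S4, S5, S8 are pairwise disjoint, so any hitting set needs a separate item for each — at least 5. Hence 5 is optimal.

5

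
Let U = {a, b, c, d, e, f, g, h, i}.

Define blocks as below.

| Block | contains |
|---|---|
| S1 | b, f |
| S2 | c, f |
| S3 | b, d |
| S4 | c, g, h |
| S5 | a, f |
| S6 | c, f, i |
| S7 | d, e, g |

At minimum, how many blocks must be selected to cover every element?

5

Take {S3, S4, S5, S6, S7}. Their union is {a, b, c, d, e, f, g, h, i}, which is all 9 elements.
No 4 of the 7 blocks cover everything (all 35 combinations miss at least one element), so 5 is optimal.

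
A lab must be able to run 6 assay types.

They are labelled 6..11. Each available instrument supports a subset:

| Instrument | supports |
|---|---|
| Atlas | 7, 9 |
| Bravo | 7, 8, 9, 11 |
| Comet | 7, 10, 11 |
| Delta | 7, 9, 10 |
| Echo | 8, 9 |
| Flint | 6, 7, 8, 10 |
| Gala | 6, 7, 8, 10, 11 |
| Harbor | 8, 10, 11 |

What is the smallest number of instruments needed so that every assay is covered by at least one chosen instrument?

Bravo and Flint together: Bravo ∪ Flint = {6, 7, 8, 9, 10, 11} — every assay is covered.
No single instrument has all 6 assays (the largest, Gala, has 5), so 2 is optimal.

2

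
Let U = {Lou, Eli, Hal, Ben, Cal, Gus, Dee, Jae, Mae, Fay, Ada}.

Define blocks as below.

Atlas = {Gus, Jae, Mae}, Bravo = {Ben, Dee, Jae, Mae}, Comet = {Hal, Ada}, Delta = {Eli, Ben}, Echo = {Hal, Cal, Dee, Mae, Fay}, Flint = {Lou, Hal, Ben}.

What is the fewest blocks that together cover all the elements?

Atlas, Comet, Delta, Echo, and Flint cover everything between them: the union {Lou, Eli, Hal, Ben, Cal, Gus, Dee, Jae, Mae, Fay, Ada} is all of U.
No 4 of the 6 blocks cover everything (all 15 combinations miss at least one element), so 5 is optimal.

5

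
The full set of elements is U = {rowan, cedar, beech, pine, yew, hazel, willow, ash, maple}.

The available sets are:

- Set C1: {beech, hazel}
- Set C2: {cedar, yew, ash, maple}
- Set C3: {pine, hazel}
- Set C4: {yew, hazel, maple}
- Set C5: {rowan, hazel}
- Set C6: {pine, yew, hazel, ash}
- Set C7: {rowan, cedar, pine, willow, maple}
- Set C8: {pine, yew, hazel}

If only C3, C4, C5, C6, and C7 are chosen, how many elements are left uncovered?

Union of C3, C4, C5, C6, C7 = {rowan, cedar, pine, yew, hazel, willow, ash, maple}.
Not covered: beech — 1 element.

1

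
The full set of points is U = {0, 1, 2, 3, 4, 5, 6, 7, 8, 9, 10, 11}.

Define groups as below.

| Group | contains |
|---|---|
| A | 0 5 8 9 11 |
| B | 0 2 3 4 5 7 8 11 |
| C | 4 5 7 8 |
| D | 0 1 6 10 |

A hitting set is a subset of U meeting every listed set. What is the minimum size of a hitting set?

2

H = {5, 10} meets every group (each contains at least one member of H), and |H| = 2.
The groups C, D are pairwise disjoint, so any hitting set needs a separate point for each — at least 2. Hence 2 is optimal.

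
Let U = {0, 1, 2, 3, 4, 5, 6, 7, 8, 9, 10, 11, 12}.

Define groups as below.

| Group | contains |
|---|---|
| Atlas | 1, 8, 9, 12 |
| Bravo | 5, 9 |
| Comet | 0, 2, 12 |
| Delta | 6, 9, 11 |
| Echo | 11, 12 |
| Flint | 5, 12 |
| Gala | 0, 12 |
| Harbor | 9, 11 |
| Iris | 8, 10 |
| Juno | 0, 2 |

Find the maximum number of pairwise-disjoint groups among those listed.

Delta, Flint, Iris, Juno are pairwise disjoint (Delta={6,9,11}; Flint={5,12}; Iris={8,10}; Juno={0,2}).
Every remaining group overlaps one of these, and no 5 of the listed groups are pairwise disjoint, so 4 is the maximum.

4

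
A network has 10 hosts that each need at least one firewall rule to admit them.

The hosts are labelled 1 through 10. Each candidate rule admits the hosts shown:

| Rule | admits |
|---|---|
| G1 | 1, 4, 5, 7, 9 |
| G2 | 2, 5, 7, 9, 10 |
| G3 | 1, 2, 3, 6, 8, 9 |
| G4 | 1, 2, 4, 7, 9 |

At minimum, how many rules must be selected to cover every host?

3

G2 and G3 and G4 together: G2 ∪ G3 ∪ G4 = {1, 2, 3, 4, 5, 6, 7, 8, 9, 10} — every host is covered.
Only G3 contains 3, so G3 is forced; the remaining 4 hosts need at least 2 more rules (each remaining rule adds at most 3) — so at least 3 rules are needed, and 3 is optimal.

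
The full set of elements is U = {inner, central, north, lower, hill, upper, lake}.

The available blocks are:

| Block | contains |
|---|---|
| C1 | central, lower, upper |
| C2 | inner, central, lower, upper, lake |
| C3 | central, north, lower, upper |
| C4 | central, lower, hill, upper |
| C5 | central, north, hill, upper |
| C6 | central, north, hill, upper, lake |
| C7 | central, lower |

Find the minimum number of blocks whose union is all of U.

2

C2 and C5 cover everything between them: the union {inner, central, north, lower, hill, upper, lake} is all of U.
No single block has all 7 elements (the largest, C2, has 5), so 2 is optimal.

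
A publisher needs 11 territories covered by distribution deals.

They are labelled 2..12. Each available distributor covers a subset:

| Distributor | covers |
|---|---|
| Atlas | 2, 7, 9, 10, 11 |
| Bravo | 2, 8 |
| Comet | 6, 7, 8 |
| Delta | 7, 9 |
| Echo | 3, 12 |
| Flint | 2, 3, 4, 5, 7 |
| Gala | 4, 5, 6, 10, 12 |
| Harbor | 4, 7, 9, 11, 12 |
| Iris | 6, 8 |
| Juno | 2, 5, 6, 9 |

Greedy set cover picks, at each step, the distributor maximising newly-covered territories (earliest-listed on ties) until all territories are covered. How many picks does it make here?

4

Greedy: pick Atlas (covers 5 new) → pick Gala (covers 4 new) → pick Bravo (covers 1 new) → pick Echo (covers 1 new). Total picks: 4.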